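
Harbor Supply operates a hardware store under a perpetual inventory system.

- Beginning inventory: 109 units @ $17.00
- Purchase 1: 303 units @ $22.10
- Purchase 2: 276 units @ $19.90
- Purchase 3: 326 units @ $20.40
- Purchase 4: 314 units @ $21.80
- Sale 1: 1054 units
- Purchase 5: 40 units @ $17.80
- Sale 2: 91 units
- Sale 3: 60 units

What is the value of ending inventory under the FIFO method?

Sale 1 (1054) [FIFO — oldest first]: 109 @ $17.00 + 303 @ $22.10 + 276 @ $19.90 + 326 @ $20.40 + 40 @ $21.80 = $21,564.10
Sale 2 (91) [FIFO — oldest first]: 91 @ $21.80 = $1,983.80
Sale 3 (60) [FIFO — oldest first]: 60 @ $21.80 = $1,308.00
Total COGS = $21,564.10 + $1,983.80 + $1,308.00 = $24,855.90
Ending inventory: 123 @ $21.80 + 40 @ $17.80 = $3,393.40

Ending inventory = $3,393.40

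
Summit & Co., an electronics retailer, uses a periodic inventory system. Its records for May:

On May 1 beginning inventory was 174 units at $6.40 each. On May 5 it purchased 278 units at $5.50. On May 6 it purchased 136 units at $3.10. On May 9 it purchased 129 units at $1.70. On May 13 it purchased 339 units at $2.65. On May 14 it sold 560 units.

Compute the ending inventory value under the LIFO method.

May 14, 560 sold [LIFO — newest first]: 339 @ $2.65 + 129 @ $1.70 + 92 @ $3.10 = $1,402.85
Ending inventory: 174 @ $6.40 + 278 @ $5.50 + 44 @ $3.10 = $2,779.00

Ending inventory = $2,779.00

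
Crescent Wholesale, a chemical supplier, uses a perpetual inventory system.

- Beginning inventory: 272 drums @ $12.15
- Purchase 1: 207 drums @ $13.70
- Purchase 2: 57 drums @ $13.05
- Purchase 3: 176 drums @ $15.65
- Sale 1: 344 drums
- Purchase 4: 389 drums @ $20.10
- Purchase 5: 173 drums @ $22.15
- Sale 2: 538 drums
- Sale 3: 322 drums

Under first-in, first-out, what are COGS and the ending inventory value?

COGS = $19,739.30; ending inventory = $1,550.50

Sale 1 (344) [FIFO — oldest first]: 272 @ $12.15 + 72 @ $13.70 = $4,291.20
Sale 2 (538) [FIFO — oldest first]: 135 @ $13.70 + 57 @ $13.05 + 176 @ $15.65 + 170 @ $20.10 = $8,764.75
Sale 3 (322) [FIFO — oldest first]: 219 @ $20.10 + 103 @ $22.15 = $6,683.35
Total COGS = $4,291.20 + $8,764.75 + $6,683.35 = $19,739.30
Ending inventory: 70 @ $22.15 = $1,550.50
Check: goods available $21,289.80 = COGS $19,739.30 + ending $1,550.50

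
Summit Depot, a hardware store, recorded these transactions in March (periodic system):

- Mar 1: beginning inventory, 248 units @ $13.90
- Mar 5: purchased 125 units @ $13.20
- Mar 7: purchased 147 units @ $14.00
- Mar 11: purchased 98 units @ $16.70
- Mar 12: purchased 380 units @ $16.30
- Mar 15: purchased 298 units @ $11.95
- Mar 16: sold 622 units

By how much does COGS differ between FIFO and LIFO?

$14.70

FIFO COGS: 248 @ $13.90 + 125 @ $13.20 + 147 @ $14.00 + 98 @ $16.70 + 4 @ $16.30 = $8,857.00
LIFO COGS: 298 @ $11.95 + 324 @ $16.30 = $8,842.30
Difference = |$8,857.00 − $8,842.30| = $14.70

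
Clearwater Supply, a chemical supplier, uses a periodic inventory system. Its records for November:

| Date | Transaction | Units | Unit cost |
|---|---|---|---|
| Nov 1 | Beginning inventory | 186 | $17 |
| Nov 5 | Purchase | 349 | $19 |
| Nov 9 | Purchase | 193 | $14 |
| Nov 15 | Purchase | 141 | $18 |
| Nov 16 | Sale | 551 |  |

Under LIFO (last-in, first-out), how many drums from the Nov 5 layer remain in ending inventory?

Nov 16, 551 sold [LIFO — newest first]: 141 @ $18 + 193 @ $14 + 217 @ $19 = $9,363
Ending inventory: 186 @ $17 + 132 @ $19 = $5,670

132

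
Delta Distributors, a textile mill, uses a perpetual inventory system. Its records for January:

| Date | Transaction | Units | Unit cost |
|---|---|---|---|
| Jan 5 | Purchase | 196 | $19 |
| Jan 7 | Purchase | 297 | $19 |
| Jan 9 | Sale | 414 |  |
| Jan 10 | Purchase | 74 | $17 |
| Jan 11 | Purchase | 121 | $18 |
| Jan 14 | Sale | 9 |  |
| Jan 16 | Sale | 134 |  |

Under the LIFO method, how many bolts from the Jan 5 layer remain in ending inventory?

79

Jan 9, 414 sold [LIFO — newest first]: 297 @ $19 + 117 @ $19 = $7,866
Jan 14, 9 sold [LIFO — newest first]: 9 @ $18 = $162
Jan 16, 134 sold [LIFO — newest first]: 112 @ $18 + 22 @ $17 = $2,390
Total COGS = $7,866 + $162 + $2,390 = $10,418
Ending inventory: 79 @ $19 + 52 @ $17 = $2,385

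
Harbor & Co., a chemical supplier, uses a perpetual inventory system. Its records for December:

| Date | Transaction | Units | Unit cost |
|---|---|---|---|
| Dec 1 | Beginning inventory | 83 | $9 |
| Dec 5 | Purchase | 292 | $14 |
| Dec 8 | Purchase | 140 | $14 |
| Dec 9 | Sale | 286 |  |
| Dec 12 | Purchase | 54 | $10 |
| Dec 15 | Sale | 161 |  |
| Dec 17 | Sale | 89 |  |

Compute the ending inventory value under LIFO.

Dec 9, 286 sold [LIFO — newest first]: 140 @ $14 + 146 @ $14 = $4,004
Dec 15, 161 sold [LIFO — newest first]: 54 @ $10 + 107 @ $14 = $2,038
Dec 17, 89 sold [LIFO — newest first]: 39 @ $14 + 50 @ $9 = $996
Total COGS = $4,004 + $2,038 + $996 = $7,038
Ending inventory: 33 @ $9 = $297

Ending inventory = $297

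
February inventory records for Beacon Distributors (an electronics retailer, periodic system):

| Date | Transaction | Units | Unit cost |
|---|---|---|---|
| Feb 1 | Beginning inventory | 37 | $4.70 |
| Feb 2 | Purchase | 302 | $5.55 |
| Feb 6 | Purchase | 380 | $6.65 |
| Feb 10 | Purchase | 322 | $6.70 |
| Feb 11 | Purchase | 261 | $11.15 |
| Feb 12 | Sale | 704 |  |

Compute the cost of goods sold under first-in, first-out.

COGS = $4,277.25

Feb 12, 704 sold [FIFO — oldest first]: 37 @ $4.70 + 302 @ $5.55 + 365 @ $6.65 = $4,277.25
Ending inventory: 15 @ $6.65 + 322 @ $6.70 + 261 @ $11.15 = $5,167.30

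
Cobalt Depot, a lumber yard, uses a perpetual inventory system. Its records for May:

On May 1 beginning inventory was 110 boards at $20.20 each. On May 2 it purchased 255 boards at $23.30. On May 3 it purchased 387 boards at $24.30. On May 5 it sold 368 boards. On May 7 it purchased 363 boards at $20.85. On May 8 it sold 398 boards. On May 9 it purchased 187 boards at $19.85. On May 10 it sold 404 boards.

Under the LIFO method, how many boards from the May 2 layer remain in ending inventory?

May 5, 368 sold [LIFO — newest first]: 368 @ $24.30 = $8,942.40
May 8, 398 sold [LIFO — newest first]: 363 @ $20.85 + 19 @ $24.30 + 16 @ $23.30 = $8,403.05
May 10, 404 sold [LIFO — newest first]: 187 @ $19.85 + 217 @ $23.30 = $8,768.05
Total COGS = $8,942.40 + $8,403.05 + $8,768.05 = $26,113.50
Ending inventory: 110 @ $20.20 + 22 @ $23.30 = $2,734.60
Check: goods available $28,848.10 = COGS $26,113.50 + ending $2,734.60

22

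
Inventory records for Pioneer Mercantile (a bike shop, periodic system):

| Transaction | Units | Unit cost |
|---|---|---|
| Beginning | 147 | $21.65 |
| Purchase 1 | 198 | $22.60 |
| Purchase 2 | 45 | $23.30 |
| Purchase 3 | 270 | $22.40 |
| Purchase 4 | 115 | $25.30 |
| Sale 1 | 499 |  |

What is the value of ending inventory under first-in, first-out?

Sale 1 (499) [FIFO — oldest first]: 147 @ $21.65 + 198 @ $22.60 + 45 @ $23.30 + 109 @ $22.40 = $11,147.45
Ending inventory: 161 @ $22.40 + 115 @ $25.30 = $6,515.90

Ending inventory = $6,515.90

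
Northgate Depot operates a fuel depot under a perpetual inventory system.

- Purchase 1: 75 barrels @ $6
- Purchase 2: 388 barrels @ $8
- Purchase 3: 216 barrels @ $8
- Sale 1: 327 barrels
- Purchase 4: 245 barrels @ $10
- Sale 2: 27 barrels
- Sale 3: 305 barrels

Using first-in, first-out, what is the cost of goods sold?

COGS = $5,122

Sale 1 (327) [FIFO — oldest first]: 75 @ $6 + 252 @ $8 = $2,466
Sale 2 (27) [FIFO — oldest first]: 27 @ $8 = $216
Sale 3 (305) [FIFO — oldest first]: 109 @ $8 + 196 @ $8 = $2,440
Total COGS = $2,466 + $216 + $2,440 = $5,122
Ending inventory: 20 @ $8 + 245 @ $10 = $2,610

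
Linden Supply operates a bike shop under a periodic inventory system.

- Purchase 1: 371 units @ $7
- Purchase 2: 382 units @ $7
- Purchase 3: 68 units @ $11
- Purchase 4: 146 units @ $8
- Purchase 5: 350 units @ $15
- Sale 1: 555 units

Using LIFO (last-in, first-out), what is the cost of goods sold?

COGS = $7,067

Sale 1 (555) [LIFO — newest first]: 350 @ $15 + 146 @ $8 + 59 @ $11 = $7,067
Ending inventory: 371 @ $7 + 382 @ $7 + 9 @ $11 = $5,370
Check: goods available $12,437 = COGS $7,067 + ending $5,370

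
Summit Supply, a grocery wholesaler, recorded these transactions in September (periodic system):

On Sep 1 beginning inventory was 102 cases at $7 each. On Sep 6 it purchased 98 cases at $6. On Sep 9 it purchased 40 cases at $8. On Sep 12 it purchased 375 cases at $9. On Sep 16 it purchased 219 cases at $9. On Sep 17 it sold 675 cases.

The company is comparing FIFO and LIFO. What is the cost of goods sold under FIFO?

FIFO COGS: 102 @ $7 + 98 @ $6 + 40 @ $8 + 375 @ $9 + 60 @ $9 = $5,537
LIFO COGS: 219 @ $9 + 375 @ $9 + 40 @ $8 + 41 @ $6 = $5,912

COGS = $5,537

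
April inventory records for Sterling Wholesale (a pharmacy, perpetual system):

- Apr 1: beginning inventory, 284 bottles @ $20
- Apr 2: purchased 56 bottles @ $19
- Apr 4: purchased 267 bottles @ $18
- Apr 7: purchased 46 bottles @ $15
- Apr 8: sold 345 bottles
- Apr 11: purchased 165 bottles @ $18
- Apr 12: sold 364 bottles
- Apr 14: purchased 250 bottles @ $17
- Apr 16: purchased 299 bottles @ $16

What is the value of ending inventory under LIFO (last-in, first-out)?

Ending inventory = $11,214

Apr 8, 345 sold [LIFO — newest first]: 46 @ $15 + 267 @ $18 + 32 @ $19 = $6,104
Apr 12, 364 sold [LIFO — newest first]: 165 @ $18 + 24 @ $19 + 175 @ $20 = $6,926
Total COGS = $6,104 + $6,926 = $13,030
Ending inventory: 109 @ $20 + 250 @ $17 + 299 @ $16 = $11,214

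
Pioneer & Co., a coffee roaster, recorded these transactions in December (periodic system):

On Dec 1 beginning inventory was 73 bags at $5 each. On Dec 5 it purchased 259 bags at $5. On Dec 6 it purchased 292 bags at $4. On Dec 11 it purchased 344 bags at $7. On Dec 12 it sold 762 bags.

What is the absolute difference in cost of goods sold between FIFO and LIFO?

$412

FIFO COGS: 73 @ $5 + 259 @ $5 + 292 @ $4 + 138 @ $7 = $3,794
LIFO COGS: 344 @ $7 + 292 @ $4 + 126 @ $5 = $4,206
Difference = |$3,794 − $4,206| = $412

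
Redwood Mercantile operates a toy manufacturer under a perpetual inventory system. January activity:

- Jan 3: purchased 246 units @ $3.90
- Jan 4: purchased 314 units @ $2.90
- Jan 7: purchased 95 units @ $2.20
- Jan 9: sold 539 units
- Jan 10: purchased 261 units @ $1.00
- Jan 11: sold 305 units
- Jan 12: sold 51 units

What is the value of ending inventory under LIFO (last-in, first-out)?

Ending inventory = $81.90

Jan 9, 539 sold [LIFO — newest first]: 95 @ $2.20 + 314 @ $2.90 + 130 @ $3.90 = $1,626.60
Jan 11, 305 sold [LIFO — newest first]: 261 @ $1.00 + 44 @ $3.90 = $432.60
Jan 12, 51 sold [LIFO — newest first]: 51 @ $3.90 = $198.90
Total COGS = $1,626.60 + $432.60 + $198.90 = $2,258.10
Ending inventory: 21 @ $3.90 = $81.90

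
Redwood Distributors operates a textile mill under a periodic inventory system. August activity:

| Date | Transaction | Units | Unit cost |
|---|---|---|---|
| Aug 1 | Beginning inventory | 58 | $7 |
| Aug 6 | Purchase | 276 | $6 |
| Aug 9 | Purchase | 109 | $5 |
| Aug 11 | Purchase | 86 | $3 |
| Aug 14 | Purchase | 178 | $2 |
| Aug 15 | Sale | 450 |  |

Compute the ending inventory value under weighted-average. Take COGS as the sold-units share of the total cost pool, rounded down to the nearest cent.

Ending inventory = $1,170.86

Aug 15, sell 450: 450/707 × $3,221.00 → $2,050.14
Ending inventory (cost pool remaining) = $1,170.86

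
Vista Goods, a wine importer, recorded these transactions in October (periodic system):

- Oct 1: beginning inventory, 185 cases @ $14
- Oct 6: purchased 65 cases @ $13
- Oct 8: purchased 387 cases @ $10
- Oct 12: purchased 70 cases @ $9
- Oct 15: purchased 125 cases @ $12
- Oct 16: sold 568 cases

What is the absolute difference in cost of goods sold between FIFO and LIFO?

$755

FIFO COGS: 185 @ $14 + 65 @ $13 + 318 @ $10 = $6,615
LIFO COGS: 125 @ $12 + 70 @ $9 + 373 @ $10 = $5,860
Difference = |$6,615 − $5,860| = $755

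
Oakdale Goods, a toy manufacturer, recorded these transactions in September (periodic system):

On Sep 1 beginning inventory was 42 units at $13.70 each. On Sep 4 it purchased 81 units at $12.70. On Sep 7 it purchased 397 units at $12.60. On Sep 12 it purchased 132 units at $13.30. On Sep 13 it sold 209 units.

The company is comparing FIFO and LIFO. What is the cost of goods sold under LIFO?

FIFO COGS: 42 @ $13.70 + 81 @ $12.70 + 86 @ $12.60 = $2,687.70
LIFO COGS: 132 @ $13.30 + 77 @ $12.60 = $2,725.80

COGS = $2,725.80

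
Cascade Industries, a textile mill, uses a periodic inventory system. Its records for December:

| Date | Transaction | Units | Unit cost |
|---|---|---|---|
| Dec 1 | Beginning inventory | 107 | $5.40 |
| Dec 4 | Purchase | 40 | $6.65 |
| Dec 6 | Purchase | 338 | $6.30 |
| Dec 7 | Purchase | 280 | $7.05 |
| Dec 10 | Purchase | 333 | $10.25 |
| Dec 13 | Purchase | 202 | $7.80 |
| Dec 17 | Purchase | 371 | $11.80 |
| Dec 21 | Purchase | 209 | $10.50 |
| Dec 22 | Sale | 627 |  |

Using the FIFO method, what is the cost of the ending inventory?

Dec 22, 627 sold [FIFO — oldest first]: 107 @ $5.40 + 40 @ $6.65 + 338 @ $6.30 + 142 @ $7.05 = $3,974.30
Ending inventory: 138 @ $7.05 + 333 @ $10.25 + 202 @ $7.80 + 371 @ $11.80 + 209 @ $10.50 = $12,534.05

Ending inventory = $12,534.05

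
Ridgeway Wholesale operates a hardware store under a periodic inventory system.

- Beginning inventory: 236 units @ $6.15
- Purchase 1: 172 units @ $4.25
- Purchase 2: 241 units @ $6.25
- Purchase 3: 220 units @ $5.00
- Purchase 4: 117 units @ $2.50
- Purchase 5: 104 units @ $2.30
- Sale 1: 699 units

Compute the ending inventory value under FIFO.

Ending inventory = $1,381.70

Sale 1 (699) [FIFO — oldest first]: 236 @ $6.15 + 172 @ $4.25 + 241 @ $6.25 + 50 @ $5.00 = $3,938.65
Ending inventory: 170 @ $5.00 + 117 @ $2.50 + 104 @ $2.30 = $1,381.70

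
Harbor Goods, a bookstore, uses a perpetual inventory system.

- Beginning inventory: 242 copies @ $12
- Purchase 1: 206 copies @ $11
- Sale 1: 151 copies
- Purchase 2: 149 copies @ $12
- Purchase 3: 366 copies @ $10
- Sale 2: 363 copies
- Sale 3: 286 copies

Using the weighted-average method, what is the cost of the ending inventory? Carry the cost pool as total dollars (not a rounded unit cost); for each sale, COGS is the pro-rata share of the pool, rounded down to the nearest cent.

After Beginning: 242 on hand, pool $2,904.00 (≈ $12.0000 each)
After Purchase 1: 448 on hand, pool $5,170.00 (≈ $11.5402 each)
Sale 1, sell 151: 151/448 × $5,170.00 → $1,742.56
After Purchase 2: 446 on hand, pool $5,215.44 (≈ $11.6938 each)
After Purchase 3: 812 on hand, pool $8,875.44 (≈ $10.9303 each)
Sale 2, sell 363: 363/812 × $8,875.44 → $3,967.71
Sale 3, sell 286: 286/449 × $4,907.73 → $3,126.08
Total COGS = $1,742.56 + $3,967.71 + $3,126.08 = $8,836.35
Ending inventory (cost pool remaining) = $1,781.65
Check: goods available $10,618.00 = COGS $8,836.35 + ending $1,781.65

Ending inventory = $1,781.65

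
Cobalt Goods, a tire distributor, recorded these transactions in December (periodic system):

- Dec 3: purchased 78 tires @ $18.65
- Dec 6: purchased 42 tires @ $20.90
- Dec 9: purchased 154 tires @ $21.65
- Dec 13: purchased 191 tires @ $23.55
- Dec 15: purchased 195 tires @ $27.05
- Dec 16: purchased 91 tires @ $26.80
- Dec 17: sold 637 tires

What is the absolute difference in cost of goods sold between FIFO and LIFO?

$853.85

FIFO COGS: 78 @ $18.65 + 42 @ $20.90 + 154 @ $21.65 + 191 @ $23.55 + 172 @ $27.05 = $14,817.25
LIFO COGS: 91 @ $26.80 + 195 @ $27.05 + 191 @ $23.55 + 154 @ $21.65 + 6 @ $20.90 = $15,671.10
Difference = |$14,817.25 − $15,671.10| = $853.85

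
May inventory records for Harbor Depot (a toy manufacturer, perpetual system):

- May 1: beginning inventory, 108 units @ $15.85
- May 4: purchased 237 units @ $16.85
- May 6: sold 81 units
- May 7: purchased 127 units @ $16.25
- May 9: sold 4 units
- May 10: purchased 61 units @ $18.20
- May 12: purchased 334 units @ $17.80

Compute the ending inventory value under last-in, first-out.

Ending inventory = $13,394.55

May 6, 81 sold [LIFO — newest first]: 81 @ $16.85 = $1,364.85
May 9, 4 sold [LIFO — newest first]: 4 @ $16.25 = $65.00
Total COGS = $1,364.85 + $65.00 = $1,429.85
Ending inventory: 108 @ $15.85 + 156 @ $16.85 + 123 @ $16.25 + 61 @ $18.20 + 334 @ $17.80 = $13,394.55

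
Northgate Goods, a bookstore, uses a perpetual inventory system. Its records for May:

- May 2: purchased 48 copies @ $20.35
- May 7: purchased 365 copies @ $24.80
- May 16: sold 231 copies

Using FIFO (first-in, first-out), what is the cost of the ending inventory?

Ending inventory = $4,513.60

May 16, 231 sold [FIFO — oldest first]: 48 @ $20.35 + 183 @ $24.80 = $5,515.20
Ending inventory: 182 @ $24.80 = $4,513.60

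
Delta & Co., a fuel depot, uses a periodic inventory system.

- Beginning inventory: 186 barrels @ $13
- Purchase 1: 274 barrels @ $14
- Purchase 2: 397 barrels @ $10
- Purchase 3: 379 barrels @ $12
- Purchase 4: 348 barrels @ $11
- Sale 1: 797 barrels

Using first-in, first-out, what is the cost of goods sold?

Sale 1 (797) [FIFO — oldest first]: 186 @ $13 + 274 @ $14 + 337 @ $10 = $9,624
Ending inventory: 60 @ $10 + 379 @ $12 + 348 @ $11 = $8,976

COGS = $9,624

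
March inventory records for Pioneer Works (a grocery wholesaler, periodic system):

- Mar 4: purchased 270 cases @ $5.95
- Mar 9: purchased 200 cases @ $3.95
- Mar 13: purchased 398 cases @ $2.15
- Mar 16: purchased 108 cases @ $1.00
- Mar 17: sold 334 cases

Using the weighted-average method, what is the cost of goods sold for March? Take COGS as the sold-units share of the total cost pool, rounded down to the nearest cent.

Mar 17, sell 334: 334/976 × $3,360.20 → $1,149.90
Ending inventory (cost pool remaining) = $2,210.30

COGS = $1,149.90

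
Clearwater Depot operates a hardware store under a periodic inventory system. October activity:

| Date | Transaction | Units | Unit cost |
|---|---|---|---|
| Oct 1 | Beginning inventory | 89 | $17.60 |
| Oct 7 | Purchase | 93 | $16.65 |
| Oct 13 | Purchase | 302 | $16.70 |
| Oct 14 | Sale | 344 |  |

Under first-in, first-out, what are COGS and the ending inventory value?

COGS = $5,820.25; ending inventory = $2,338.00

Oct 14, 344 sold [FIFO — oldest first]: 89 @ $17.60 + 93 @ $16.65 + 162 @ $16.70 = $5,820.25
Ending inventory: 140 @ $16.70 = $2,338.00
Check: goods available $8,158.25 = COGS $5,820.25 + ending $2,338.00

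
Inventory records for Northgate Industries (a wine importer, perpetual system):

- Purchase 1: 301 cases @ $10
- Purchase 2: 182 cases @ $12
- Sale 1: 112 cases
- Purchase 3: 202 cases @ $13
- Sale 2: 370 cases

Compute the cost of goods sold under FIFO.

Sale 1 (112) [FIFO — oldest first]: 112 @ $10 = $1,120
Sale 2 (370) [FIFO — oldest first]: 189 @ $10 + 181 @ $12 = $4,062
Total COGS = $1,120 + $4,062 = $5,182
Ending inventory: 1 @ $12 + 202 @ $13 = $2,638

COGS = $5,182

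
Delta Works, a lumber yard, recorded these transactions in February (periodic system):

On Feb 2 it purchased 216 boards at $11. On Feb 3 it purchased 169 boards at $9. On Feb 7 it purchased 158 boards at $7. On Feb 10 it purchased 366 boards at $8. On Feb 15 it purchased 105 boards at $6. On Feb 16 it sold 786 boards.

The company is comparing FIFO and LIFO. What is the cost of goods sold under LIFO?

FIFO COGS: 216 @ $11 + 169 @ $9 + 158 @ $7 + 243 @ $8 = $6,947
LIFO COGS: 105 @ $6 + 366 @ $8 + 158 @ $7 + 157 @ $9 = $6,077

COGS = $6,077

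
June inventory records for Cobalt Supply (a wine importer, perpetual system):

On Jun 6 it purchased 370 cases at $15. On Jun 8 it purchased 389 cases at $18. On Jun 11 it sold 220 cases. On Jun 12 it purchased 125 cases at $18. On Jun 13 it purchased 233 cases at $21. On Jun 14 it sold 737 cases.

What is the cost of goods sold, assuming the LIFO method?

COGS = $17,295

Jun 11, 220 sold [LIFO — newest first]: 220 @ $18 = $3,960
Jun 14, 737 sold [LIFO — newest first]: 233 @ $21 + 125 @ $18 + 169 @ $18 + 210 @ $15 = $13,335
Total COGS = $3,960 + $13,335 = $17,295
Ending inventory: 160 @ $15 = $2,400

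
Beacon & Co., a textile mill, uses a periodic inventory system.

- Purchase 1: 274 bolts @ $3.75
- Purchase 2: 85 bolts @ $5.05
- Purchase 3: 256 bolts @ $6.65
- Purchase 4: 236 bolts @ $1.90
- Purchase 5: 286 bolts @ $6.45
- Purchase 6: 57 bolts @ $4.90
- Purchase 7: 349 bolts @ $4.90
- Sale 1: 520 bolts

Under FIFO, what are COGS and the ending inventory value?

Sale 1 (520) [FIFO — oldest first]: 274 @ $3.75 + 85 @ $5.05 + 161 @ $6.65 = $2,527.40
Ending inventory: 95 @ $6.65 + 236 @ $1.90 + 286 @ $6.45 + 57 @ $4.90 + 349 @ $4.90 = $4,914.25

COGS = $2,527.40; ending inventory = $4,914.25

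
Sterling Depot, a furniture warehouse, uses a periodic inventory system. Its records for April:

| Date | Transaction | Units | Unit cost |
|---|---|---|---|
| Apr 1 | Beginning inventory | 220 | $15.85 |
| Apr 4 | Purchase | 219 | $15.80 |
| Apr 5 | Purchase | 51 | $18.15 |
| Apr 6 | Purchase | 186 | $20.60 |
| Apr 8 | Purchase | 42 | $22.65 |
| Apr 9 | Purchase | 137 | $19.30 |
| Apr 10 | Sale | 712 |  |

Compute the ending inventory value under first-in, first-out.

Apr 10, 712 sold [FIFO — oldest first]: 220 @ $15.85 + 219 @ $15.80 + 51 @ $18.15 + 186 @ $20.60 + 36 @ $22.65 = $12,519.85
Ending inventory: 6 @ $22.65 + 137 @ $19.30 = $2,780.00

Ending inventory = $2,780.00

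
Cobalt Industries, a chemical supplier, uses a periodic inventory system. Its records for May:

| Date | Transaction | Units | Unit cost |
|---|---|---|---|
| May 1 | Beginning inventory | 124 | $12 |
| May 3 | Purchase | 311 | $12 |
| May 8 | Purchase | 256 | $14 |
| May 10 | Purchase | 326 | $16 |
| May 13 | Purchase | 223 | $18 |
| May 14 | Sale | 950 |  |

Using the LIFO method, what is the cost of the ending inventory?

Ending inventory = $3,480

May 14, 950 sold [LIFO — newest first]: 223 @ $18 + 326 @ $16 + 256 @ $14 + 145 @ $12 = $14,554
Ending inventory: 124 @ $12 + 166 @ $12 = $3,480
Check: goods available $18,034 = COGS $14,554 + ending $3,480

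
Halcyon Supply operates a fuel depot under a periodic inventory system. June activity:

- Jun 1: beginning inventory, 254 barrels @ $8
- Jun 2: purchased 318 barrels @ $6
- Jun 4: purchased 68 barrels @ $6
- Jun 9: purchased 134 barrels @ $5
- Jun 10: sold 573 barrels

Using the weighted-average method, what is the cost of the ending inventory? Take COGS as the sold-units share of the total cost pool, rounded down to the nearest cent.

Ending inventory = $1,303.13

Jun 10, sell 573: 573/774 × $5,018.00 → $3,714.87
Ending inventory (cost pool remaining) = $1,303.13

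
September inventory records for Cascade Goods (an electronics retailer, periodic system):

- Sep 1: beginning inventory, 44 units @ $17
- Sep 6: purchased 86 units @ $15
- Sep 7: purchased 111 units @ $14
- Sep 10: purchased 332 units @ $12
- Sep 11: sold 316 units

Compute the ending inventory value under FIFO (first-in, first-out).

Sep 11, 316 sold [FIFO — oldest first]: 44 @ $17 + 86 @ $15 + 111 @ $14 + 75 @ $12 = $4,492
Ending inventory: 257 @ $12 = $3,084

Ending inventory = $3,084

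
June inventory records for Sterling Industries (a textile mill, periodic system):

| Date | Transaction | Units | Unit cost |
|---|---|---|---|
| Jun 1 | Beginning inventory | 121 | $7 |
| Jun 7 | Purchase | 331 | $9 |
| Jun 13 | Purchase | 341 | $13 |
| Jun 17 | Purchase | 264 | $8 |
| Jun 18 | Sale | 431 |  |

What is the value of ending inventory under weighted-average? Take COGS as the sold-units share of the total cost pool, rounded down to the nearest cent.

Jun 18, sell 431: 431/1057 × $10,371.00 → $4,228.85
Ending inventory (cost pool remaining) = $6,142.15
Check: goods available $10,371.00 = COGS $4,228.85 + ending $6,142.15

Ending inventory = $6,142.15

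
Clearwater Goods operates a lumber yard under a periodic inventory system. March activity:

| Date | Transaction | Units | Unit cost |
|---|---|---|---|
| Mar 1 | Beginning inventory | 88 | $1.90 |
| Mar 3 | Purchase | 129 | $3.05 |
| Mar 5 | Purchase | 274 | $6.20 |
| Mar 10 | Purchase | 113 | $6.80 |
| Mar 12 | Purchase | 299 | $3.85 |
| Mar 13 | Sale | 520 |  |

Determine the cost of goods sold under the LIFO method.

Mar 13, 520 sold [LIFO — newest first]: 299 @ $3.85 + 113 @ $6.80 + 108 @ $6.20 = $2,589.15
Ending inventory: 88 @ $1.90 + 129 @ $3.05 + 166 @ $6.20 = $1,589.85

COGS = $2,589.15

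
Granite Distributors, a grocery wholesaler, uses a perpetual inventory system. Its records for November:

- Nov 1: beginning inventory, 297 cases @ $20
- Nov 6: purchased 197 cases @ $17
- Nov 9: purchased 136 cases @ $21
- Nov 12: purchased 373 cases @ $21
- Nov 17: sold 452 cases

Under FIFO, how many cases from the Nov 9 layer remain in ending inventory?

Nov 17, 452 sold [FIFO — oldest first]: 297 @ $20 + 155 @ $17 = $8,575
Ending inventory: 42 @ $17 + 136 @ $21 + 373 @ $21 = $11,403

136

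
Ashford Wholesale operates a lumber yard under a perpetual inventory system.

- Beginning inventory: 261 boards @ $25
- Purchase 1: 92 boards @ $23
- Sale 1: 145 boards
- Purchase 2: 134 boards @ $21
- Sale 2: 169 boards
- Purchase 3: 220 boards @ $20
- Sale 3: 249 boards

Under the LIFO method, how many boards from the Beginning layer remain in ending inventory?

Sale 1 (145) [LIFO — newest first]: 92 @ $23 + 53 @ $25 = $3,441
Sale 2 (169) [LIFO — newest first]: 134 @ $21 + 35 @ $25 = $3,689
Sale 3 (249) [LIFO — newest first]: 220 @ $20 + 29 @ $25 = $5,125
Total COGS = $3,441 + $3,689 + $5,125 = $12,255
Ending inventory: 144 @ $25 = $3,600

144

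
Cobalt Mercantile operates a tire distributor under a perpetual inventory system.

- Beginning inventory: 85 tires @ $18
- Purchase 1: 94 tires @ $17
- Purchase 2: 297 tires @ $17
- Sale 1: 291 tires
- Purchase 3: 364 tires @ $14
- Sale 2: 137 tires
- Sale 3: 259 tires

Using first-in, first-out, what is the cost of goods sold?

COGS = $11,131

Sale 1 (291) [FIFO — oldest first]: 85 @ $18 + 94 @ $17 + 112 @ $17 = $5,032
Sale 2 (137) [FIFO — oldest first]: 137 @ $17 = $2,329
Sale 3 (259) [FIFO — oldest first]: 48 @ $17 + 211 @ $14 = $3,770
Total COGS = $5,032 + $2,329 + $3,770 = $11,131
Ending inventory: 153 @ $14 = $2,142
Check: goods available $13,273 = COGS $11,131 + ending $2,142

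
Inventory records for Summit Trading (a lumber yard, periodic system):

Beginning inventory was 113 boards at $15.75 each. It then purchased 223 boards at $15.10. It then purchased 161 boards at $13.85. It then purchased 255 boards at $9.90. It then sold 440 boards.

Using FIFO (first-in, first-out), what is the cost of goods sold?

COGS = $6,587.45

Sale 1 (440) [FIFO — oldest first]: 113 @ $15.75 + 223 @ $15.10 + 104 @ $13.85 = $6,587.45
Ending inventory: 57 @ $13.85 + 255 @ $9.90 = $3,313.95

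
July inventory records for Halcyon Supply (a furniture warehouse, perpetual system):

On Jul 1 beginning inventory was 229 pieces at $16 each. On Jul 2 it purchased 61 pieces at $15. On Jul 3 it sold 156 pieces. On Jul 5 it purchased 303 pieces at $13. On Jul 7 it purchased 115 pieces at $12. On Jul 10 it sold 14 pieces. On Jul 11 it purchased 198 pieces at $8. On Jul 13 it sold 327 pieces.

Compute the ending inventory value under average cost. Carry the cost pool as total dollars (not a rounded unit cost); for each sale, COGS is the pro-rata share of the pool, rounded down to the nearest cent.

After Jul 1: 229 on hand, pool $3,664.00 (≈ $16.0000 each)
After Jul 2: 290 on hand, pool $4,579.00 (≈ $15.7897 each)
Jul 3, sell 156: 156/290 × $4,579.00 → $2,463.18
After Jul 5: 437 on hand, pool $6,054.82 (≈ $13.8554 each)
After Jul 7: 552 on hand, pool $7,434.82 (≈ $13.4689 each)
Jul 10, sell 14: 14/552 × $7,434.82 → $188.56
After Jul 11: 736 on hand, pool $8,830.26 (≈ $11.9976 each)
Jul 13, sell 327: 327/736 × $8,830.26 → $3,923.22
Total COGS = $2,463.18 + $188.56 + $3,923.22 = $6,574.96
Ending inventory (cost pool remaining) = $4,907.04

Ending inventory = $4,907.04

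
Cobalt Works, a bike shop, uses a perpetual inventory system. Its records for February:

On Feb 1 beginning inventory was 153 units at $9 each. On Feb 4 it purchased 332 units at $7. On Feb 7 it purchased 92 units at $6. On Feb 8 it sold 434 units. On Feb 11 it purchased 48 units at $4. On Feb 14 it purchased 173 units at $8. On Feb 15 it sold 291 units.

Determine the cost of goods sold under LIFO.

COGS = $5,172

Feb 8, 434 sold [LIFO — newest first]: 92 @ $6 + 332 @ $7 + 10 @ $9 = $2,966
Feb 15, 291 sold [LIFO — newest first]: 173 @ $8 + 48 @ $4 + 70 @ $9 = $2,206
Total COGS = $2,966 + $2,206 = $5,172
Ending inventory: 73 @ $9 = $657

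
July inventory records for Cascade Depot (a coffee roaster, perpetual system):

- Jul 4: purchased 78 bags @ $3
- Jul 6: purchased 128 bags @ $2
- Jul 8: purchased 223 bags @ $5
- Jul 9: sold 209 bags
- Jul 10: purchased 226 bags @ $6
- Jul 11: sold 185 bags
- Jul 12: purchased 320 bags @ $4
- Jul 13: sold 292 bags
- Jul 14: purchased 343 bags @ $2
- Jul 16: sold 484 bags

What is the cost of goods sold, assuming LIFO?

COGS = $4,553

Jul 9, 209 sold [LIFO — newest first]: 209 @ $5 = $1,045
Jul 11, 185 sold [LIFO — newest first]: 185 @ $6 = $1,110
Jul 13, 292 sold [LIFO — newest first]: 292 @ $4 = $1,168
Jul 16, 484 sold [LIFO — newest first]: 343 @ $2 + 28 @ $4 + 41 @ $6 + 14 @ $5 + 58 @ $2 = $1,230
Total COGS = $1,045 + $1,110 + $1,168 + $1,230 = $4,553
Ending inventory: 78 @ $3 + 70 @ $2 = $374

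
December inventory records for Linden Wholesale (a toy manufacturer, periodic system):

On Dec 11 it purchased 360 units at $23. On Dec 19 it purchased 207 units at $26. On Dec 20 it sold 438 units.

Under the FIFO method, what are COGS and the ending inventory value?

COGS = $10,308; ending inventory = $3,354

Dec 20, 438 sold [FIFO — oldest first]: 360 @ $23 + 78 @ $26 = $10,308
Ending inventory: 129 @ $26 = $3,354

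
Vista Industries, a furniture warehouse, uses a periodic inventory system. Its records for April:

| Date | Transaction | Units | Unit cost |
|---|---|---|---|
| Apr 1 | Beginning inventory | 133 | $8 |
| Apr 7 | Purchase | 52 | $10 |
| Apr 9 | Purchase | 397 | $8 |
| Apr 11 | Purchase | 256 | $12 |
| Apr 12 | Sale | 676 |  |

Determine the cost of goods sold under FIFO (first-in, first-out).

Apr 12, 676 sold [FIFO — oldest first]: 133 @ $8 + 52 @ $10 + 397 @ $8 + 94 @ $12 = $5,888
Ending inventory: 162 @ $12 = $1,944

COGS = $5,888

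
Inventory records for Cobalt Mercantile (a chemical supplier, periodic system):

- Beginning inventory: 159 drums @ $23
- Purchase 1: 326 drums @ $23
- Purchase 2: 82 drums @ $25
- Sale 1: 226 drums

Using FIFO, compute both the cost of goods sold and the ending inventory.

COGS = $5,198; ending inventory = $8,007

Sale 1 (226) [FIFO — oldest first]: 159 @ $23 + 67 @ $23 = $5,198
Ending inventory: 259 @ $23 + 82 @ $25 = $8,007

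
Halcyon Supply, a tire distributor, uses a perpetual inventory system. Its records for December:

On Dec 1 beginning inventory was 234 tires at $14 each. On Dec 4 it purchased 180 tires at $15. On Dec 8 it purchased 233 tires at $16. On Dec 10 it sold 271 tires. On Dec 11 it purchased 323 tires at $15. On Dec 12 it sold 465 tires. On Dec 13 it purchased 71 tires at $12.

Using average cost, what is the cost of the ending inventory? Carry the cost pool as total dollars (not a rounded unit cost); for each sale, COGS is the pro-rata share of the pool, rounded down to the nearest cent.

Ending inventory = $4,361.81

After Dec 1: 234 on hand, pool $3,276.00 (≈ $14.0000 each)
After Dec 4: 414 on hand, pool $5,976.00 (≈ $14.4348 each)
After Dec 8: 647 on hand, pool $9,704.00 (≈ $14.9985 each)
Dec 10, sell 271: 271/647 × $9,704.00 → $4,064.58
After Dec 11: 699 on hand, pool $10,484.42 (≈ $14.9992 each)
Dec 12, sell 465: 465/699 × $10,484.42 → $6,974.61
After Dec 13: 305 on hand, pool $4,361.81 (≈ $14.3010 each)
Total COGS = $4,064.58 + $6,974.61 = $11,039.19
Ending inventory (cost pool remaining) = $4,361.81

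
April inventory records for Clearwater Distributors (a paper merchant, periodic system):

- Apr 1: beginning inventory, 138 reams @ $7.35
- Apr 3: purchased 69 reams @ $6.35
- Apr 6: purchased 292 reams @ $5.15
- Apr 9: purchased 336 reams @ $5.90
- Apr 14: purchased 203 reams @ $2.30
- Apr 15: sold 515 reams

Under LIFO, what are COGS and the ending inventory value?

Apr 15, 515 sold [LIFO — newest first]: 203 @ $2.30 + 312 @ $5.90 = $2,307.70
Ending inventory: 138 @ $7.35 + 69 @ $6.35 + 292 @ $5.15 + 24 @ $5.90 = $3,097.85
Check: goods available $5,405.55 = COGS $2,307.70 + ending $3,097.85

COGS = $2,307.70; ending inventory = $3,097.85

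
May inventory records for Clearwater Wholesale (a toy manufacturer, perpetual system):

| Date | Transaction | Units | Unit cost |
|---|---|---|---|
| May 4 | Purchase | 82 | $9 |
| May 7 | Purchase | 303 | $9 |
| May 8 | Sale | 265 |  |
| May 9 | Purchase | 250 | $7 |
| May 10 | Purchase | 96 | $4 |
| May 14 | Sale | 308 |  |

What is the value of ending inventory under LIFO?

Ending inventory = $1,346

May 8, 265 sold [LIFO — newest first]: 265 @ $9 = $2,385
May 14, 308 sold [LIFO — newest first]: 96 @ $4 + 212 @ $7 = $1,868
Total COGS = $2,385 + $1,868 = $4,253
Ending inventory: 82 @ $9 + 38 @ $9 + 38 @ $7 = $1,346
Check: goods available $5,599 = COGS $4,253 + ending $1,346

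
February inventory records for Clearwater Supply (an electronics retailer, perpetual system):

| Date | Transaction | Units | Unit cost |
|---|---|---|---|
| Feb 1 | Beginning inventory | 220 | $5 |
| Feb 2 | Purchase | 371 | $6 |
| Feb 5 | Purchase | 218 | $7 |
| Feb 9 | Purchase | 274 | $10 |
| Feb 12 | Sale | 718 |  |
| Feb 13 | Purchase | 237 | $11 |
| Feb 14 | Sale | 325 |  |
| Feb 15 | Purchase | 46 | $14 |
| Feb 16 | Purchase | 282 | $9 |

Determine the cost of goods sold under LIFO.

Feb 12, 718 sold [LIFO — newest first]: 274 @ $10 + 218 @ $7 + 226 @ $6 = $5,622
Feb 14, 325 sold [LIFO — newest first]: 237 @ $11 + 88 @ $6 = $3,135
Total COGS = $5,622 + $3,135 = $8,757
Ending inventory: 220 @ $5 + 57 @ $6 + 46 @ $14 + 282 @ $9 = $4,624
Check: goods available $13,381 = COGS $8,757 + ending $4,624

COGS = $8,757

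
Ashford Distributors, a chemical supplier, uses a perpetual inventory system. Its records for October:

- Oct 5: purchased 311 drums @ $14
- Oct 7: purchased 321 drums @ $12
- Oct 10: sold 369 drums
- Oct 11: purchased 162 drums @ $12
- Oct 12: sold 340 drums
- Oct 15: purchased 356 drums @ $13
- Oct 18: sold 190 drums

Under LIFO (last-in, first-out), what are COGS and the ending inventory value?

COGS = $11,430; ending inventory = $3,348

Oct 10, 369 sold [LIFO — newest first]: 321 @ $12 + 48 @ $14 = $4,524
Oct 12, 340 sold [LIFO — newest first]: 162 @ $12 + 178 @ $14 = $4,436
Oct 18, 190 sold [LIFO — newest first]: 190 @ $13 = $2,470
Total COGS = $4,524 + $4,436 + $2,470 = $11,430
Ending inventory: 85 @ $14 + 166 @ $13 = $3,348
Check: goods available $14,778 = COGS $11,430 + ending $3,348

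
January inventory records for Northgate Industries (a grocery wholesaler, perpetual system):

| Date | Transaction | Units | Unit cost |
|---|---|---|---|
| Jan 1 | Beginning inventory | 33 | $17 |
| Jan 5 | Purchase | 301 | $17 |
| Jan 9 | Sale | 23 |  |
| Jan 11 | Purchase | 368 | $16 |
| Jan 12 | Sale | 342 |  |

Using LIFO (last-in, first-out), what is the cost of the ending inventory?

Ending inventory = $5,703

Jan 9, 23 sold [LIFO — newest first]: 23 @ $17 = $391
Jan 12, 342 sold [LIFO — newest first]: 342 @ $16 = $5,472
Total COGS = $391 + $5,472 = $5,863
Ending inventory: 33 @ $17 + 278 @ $17 + 26 @ $16 = $5,703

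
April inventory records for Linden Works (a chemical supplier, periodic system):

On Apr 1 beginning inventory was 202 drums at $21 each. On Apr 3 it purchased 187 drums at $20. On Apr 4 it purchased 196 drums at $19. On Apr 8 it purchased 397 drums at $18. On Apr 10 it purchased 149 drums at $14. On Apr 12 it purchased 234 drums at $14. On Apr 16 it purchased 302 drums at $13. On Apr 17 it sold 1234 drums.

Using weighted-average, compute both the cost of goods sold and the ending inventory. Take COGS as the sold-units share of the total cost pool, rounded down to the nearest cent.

COGS = $20,830.68; ending inventory = $7,309.32

Apr 17, sell 1234: 1234/1667 × $28,140.00 → $20,830.68
Ending inventory (cost pool remaining) = $7,309.32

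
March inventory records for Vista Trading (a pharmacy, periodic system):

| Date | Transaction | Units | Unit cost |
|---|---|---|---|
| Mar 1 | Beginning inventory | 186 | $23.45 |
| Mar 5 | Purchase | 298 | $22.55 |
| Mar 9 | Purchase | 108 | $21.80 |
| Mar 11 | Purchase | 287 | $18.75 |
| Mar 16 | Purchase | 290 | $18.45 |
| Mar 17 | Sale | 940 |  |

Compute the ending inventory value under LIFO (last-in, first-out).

Ending inventory = $5,331.35

Mar 17, 940 sold [LIFO — newest first]: 290 @ $18.45 + 287 @ $18.75 + 108 @ $21.80 + 255 @ $22.55 = $18,836.40
Ending inventory: 186 @ $23.45 + 43 @ $22.55 = $5,331.35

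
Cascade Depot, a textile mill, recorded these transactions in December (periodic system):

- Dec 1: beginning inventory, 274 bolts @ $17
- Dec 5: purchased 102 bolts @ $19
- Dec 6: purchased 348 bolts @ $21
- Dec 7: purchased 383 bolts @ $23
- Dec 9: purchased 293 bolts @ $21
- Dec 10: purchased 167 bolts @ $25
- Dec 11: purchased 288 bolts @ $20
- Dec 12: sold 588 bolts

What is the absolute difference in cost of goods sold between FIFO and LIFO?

FIFO COGS: 274 @ $17 + 102 @ $19 + 212 @ $21 = $11,048
LIFO COGS: 288 @ $20 + 167 @ $25 + 133 @ $21 = $12,728
Difference = |$11,048 − $12,728| = $1,680

$1,680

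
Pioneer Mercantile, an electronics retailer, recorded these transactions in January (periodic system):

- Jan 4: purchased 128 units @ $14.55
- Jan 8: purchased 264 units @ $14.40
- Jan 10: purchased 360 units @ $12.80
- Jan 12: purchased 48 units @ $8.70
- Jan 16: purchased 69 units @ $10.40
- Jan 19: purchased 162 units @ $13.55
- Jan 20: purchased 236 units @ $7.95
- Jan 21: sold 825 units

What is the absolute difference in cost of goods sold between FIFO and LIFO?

$1,775.10

FIFO COGS: 128 @ $14.55 + 264 @ $14.40 + 360 @ $12.80 + 48 @ $8.70 + 25 @ $10.40 = $10,949.60
LIFO COGS: 236 @ $7.95 + 162 @ $13.55 + 69 @ $10.40 + 48 @ $8.70 + 310 @ $12.80 = $9,174.50
Difference = |$10,949.60 − $9,174.50| = $1,775.10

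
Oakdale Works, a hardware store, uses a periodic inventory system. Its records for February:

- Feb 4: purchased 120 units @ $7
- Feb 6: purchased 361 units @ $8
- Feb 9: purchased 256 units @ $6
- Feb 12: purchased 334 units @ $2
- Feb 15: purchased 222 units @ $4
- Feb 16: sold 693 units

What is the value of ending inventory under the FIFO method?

Ending inventory = $1,820

Feb 16, 693 sold [FIFO — oldest first]: 120 @ $7 + 361 @ $8 + 212 @ $6 = $5,000
Ending inventory: 44 @ $6 + 334 @ $2 + 222 @ $4 = $1,820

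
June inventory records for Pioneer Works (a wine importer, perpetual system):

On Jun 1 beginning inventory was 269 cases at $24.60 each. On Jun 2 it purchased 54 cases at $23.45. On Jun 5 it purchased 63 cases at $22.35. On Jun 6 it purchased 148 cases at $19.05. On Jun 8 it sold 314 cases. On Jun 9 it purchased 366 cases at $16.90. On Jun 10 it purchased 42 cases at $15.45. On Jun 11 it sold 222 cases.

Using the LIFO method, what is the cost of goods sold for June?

Jun 8, 314 sold [LIFO — newest first]: 148 @ $19.05 + 63 @ $22.35 + 54 @ $23.45 + 49 @ $24.60 = $6,699.15
Jun 11, 222 sold [LIFO — newest first]: 42 @ $15.45 + 180 @ $16.90 = $3,690.90
Total COGS = $6,699.15 + $3,690.90 = $10,390.05
Ending inventory: 220 @ $24.60 + 186 @ $16.90 = $8,555.40

COGS = $10,390.05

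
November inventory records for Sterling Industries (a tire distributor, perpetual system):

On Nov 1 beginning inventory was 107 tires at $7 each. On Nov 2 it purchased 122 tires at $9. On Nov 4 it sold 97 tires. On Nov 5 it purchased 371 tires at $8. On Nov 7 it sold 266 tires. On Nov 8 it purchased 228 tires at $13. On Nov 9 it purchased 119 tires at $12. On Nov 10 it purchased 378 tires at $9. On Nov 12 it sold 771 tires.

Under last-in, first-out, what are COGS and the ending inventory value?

Nov 4, 97 sold [LIFO — newest first]: 97 @ $9 = $873
Nov 7, 266 sold [LIFO — newest first]: 266 @ $8 = $2,128
Nov 12, 771 sold [LIFO — newest first]: 378 @ $9 + 119 @ $12 + 228 @ $13 + 46 @ $8 = $8,162
Total COGS = $873 + $2,128 + $8,162 = $11,163
Ending inventory: 107 @ $7 + 25 @ $9 + 59 @ $8 = $1,446

COGS = $11,163; ending inventory = $1,446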